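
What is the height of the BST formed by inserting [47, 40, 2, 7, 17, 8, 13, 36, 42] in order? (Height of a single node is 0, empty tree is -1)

Insertion order: [47, 40, 2, 7, 17, 8, 13, 36, 42]
Tree (level-order array): [47, 40, None, 2, 42, None, 7, None, None, None, 17, 8, 36, None, 13]
Compute height bottom-up (empty subtree = -1):
  height(13) = 1 + max(-1, -1) = 0
  height(8) = 1 + max(-1, 0) = 1
  height(36) = 1 + max(-1, -1) = 0
  height(17) = 1 + max(1, 0) = 2
  height(7) = 1 + max(-1, 2) = 3
  height(2) = 1 + max(-1, 3) = 4
  height(42) = 1 + max(-1, -1) = 0
  height(40) = 1 + max(4, 0) = 5
  height(47) = 1 + max(5, -1) = 6
Height = 6


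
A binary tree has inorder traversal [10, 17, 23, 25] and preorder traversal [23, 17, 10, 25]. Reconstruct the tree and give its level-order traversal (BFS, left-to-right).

Inorder:  [10, 17, 23, 25]
Preorder: [23, 17, 10, 25]
Algorithm: preorder visits root first, so consume preorder in order;
for each root, split the current inorder slice at that value into
left-subtree inorder and right-subtree inorder, then recurse.
Recursive splits:
  root=23; inorder splits into left=[10, 17], right=[25]
  root=17; inorder splits into left=[10], right=[]
  root=10; inorder splits into left=[], right=[]
  root=25; inorder splits into left=[], right=[]
Reconstructed level-order: [23, 17, 25, 10]


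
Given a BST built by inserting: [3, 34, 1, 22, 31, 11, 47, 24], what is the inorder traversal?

Tree insertion order: [3, 34, 1, 22, 31, 11, 47, 24]
Tree (level-order array): [3, 1, 34, None, None, 22, 47, 11, 31, None, None, None, None, 24]
Inorder traversal: [1, 3, 11, 22, 24, 31, 34, 47]


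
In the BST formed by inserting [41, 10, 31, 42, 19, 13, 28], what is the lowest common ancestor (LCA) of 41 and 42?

Tree insertion order: [41, 10, 31, 42, 19, 13, 28]
Tree (level-order array): [41, 10, 42, None, 31, None, None, 19, None, 13, 28]
In a BST, the LCA of p=41, q=42 is the first node v on the
root-to-leaf path with p <= v <= q (go left if both < v, right if both > v).
Walk from root:
  at 41: 41 <= 41 <= 42, this is the LCA
LCA = 41


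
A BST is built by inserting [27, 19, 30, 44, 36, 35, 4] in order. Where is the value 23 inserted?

Starting tree (level order): [27, 19, 30, 4, None, None, 44, None, None, 36, None, 35]
Insertion path: 27 -> 19
Result: insert 23 as right child of 19
Final tree (level order): [27, 19, 30, 4, 23, None, 44, None, None, None, None, 36, None, 35]


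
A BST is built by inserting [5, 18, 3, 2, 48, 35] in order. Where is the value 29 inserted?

Starting tree (level order): [5, 3, 18, 2, None, None, 48, None, None, 35]
Insertion path: 5 -> 18 -> 48 -> 35
Result: insert 29 as left child of 35
Final tree (level order): [5, 3, 18, 2, None, None, 48, None, None, 35, None, 29]


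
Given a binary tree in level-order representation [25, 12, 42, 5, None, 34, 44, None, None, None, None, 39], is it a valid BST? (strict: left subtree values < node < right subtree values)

Level-order array: [25, 12, 42, 5, None, 34, 44, None, None, None, None, 39]
Validate using subtree bounds (lo, hi): at each node, require lo < value < hi,
then recurse left with hi=value and right with lo=value.
Preorder trace (stopping at first violation):
  at node 25 with bounds (-inf, +inf): OK
  at node 12 with bounds (-inf, 25): OK
  at node 5 with bounds (-inf, 12): OK
  at node 42 with bounds (25, +inf): OK
  at node 34 with bounds (25, 42): OK
  at node 44 with bounds (42, +inf): OK
  at node 39 with bounds (42, 44): VIOLATION
Node 39 violates its bound: not (42 < 39 < 44).
Result: Not a valid BST


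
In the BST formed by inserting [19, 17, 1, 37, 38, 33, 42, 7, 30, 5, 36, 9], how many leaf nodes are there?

Tree built from: [19, 17, 1, 37, 38, 33, 42, 7, 30, 5, 36, 9]
Tree (level-order array): [19, 17, 37, 1, None, 33, 38, None, 7, 30, 36, None, 42, 5, 9]
Rule: A leaf has 0 children.
Per-node child counts:
  node 19: 2 child(ren)
  node 17: 1 child(ren)
  node 1: 1 child(ren)
  node 7: 2 child(ren)
  node 5: 0 child(ren)
  node 9: 0 child(ren)
  node 37: 2 child(ren)
  node 33: 2 child(ren)
  node 30: 0 child(ren)
  node 36: 0 child(ren)
  node 38: 1 child(ren)
  node 42: 0 child(ren)
Matching nodes: [5, 9, 30, 36, 42]
Count of leaf nodes: 5


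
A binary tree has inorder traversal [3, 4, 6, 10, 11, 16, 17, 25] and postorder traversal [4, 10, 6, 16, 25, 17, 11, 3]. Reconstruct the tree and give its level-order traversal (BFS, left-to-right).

Inorder:   [3, 4, 6, 10, 11, 16, 17, 25]
Postorder: [4, 10, 6, 16, 25, 17, 11, 3]
Algorithm: postorder visits root last, so walk postorder right-to-left;
each value is the root of the current inorder slice — split it at that
value, recurse on the right subtree first, then the left.
Recursive splits:
  root=3; inorder splits into left=[], right=[4, 6, 10, 11, 16, 17, 25]
  root=11; inorder splits into left=[4, 6, 10], right=[16, 17, 25]
  root=17; inorder splits into left=[16], right=[25]
  root=25; inorder splits into left=[], right=[]
  root=16; inorder splits into left=[], right=[]
  root=6; inorder splits into left=[4], right=[10]
  root=10; inorder splits into left=[], right=[]
  root=4; inorder splits into left=[], right=[]
Reconstructed level-order: [3, 11, 6, 17, 4, 10, 16, 25]


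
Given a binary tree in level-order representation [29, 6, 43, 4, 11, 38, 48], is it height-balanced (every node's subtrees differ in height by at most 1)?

Tree (level-order array): [29, 6, 43, 4, 11, 38, 48]
Definition: a tree is height-balanced if, at every node, |h(left) - h(right)| <= 1 (empty subtree has height -1).
Bottom-up per-node check:
  node 4: h_left=-1, h_right=-1, diff=0 [OK], height=0
  node 11: h_left=-1, h_right=-1, diff=0 [OK], height=0
  node 6: h_left=0, h_right=0, diff=0 [OK], height=1
  node 38: h_left=-1, h_right=-1, diff=0 [OK], height=0
  node 48: h_left=-1, h_right=-1, diff=0 [OK], height=0
  node 43: h_left=0, h_right=0, diff=0 [OK], height=1
  node 29: h_left=1, h_right=1, diff=0 [OK], height=2
All nodes satisfy the balance condition.
Result: Balanced


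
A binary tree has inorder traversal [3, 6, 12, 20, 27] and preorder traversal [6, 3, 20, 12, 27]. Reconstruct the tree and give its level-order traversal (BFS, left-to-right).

Inorder:  [3, 6, 12, 20, 27]
Preorder: [6, 3, 20, 12, 27]
Algorithm: preorder visits root first, so consume preorder in order;
for each root, split the current inorder slice at that value into
left-subtree inorder and right-subtree inorder, then recurse.
Recursive splits:
  root=6; inorder splits into left=[3], right=[12, 20, 27]
  root=3; inorder splits into left=[], right=[]
  root=20; inorder splits into left=[12], right=[27]
  root=12; inorder splits into left=[], right=[]
  root=27; inorder splits into left=[], right=[]
Reconstructed level-order: [6, 3, 20, 12, 27]


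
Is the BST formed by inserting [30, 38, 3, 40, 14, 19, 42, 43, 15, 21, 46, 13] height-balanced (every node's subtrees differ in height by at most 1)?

Tree (level-order array): [30, 3, 38, None, 14, None, 40, 13, 19, None, 42, None, None, 15, 21, None, 43, None, None, None, None, None, 46]
Definition: a tree is height-balanced if, at every node, |h(left) - h(right)| <= 1 (empty subtree has height -1).
Bottom-up per-node check:
  node 13: h_left=-1, h_right=-1, diff=0 [OK], height=0
  node 15: h_left=-1, h_right=-1, diff=0 [OK], height=0
  node 21: h_left=-1, h_right=-1, diff=0 [OK], height=0
  node 19: h_left=0, h_right=0, diff=0 [OK], height=1
  node 14: h_left=0, h_right=1, diff=1 [OK], height=2
  node 3: h_left=-1, h_right=2, diff=3 [FAIL (|-1-2|=3 > 1)], height=3
  node 46: h_left=-1, h_right=-1, diff=0 [OK], height=0
  node 43: h_left=-1, h_right=0, diff=1 [OK], height=1
  node 42: h_left=-1, h_right=1, diff=2 [FAIL (|-1-1|=2 > 1)], height=2
  node 40: h_left=-1, h_right=2, diff=3 [FAIL (|-1-2|=3 > 1)], height=3
  node 38: h_left=-1, h_right=3, diff=4 [FAIL (|-1-3|=4 > 1)], height=4
  node 30: h_left=3, h_right=4, diff=1 [OK], height=5
Node 3 violates the condition: |-1 - 2| = 3 > 1.
Result: Not balanced


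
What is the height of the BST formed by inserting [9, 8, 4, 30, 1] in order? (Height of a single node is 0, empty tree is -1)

Insertion order: [9, 8, 4, 30, 1]
Tree (level-order array): [9, 8, 30, 4, None, None, None, 1]
Compute height bottom-up (empty subtree = -1):
  height(1) = 1 + max(-1, -1) = 0
  height(4) = 1 + max(0, -1) = 1
  height(8) = 1 + max(1, -1) = 2
  height(30) = 1 + max(-1, -1) = 0
  height(9) = 1 + max(2, 0) = 3
Height = 3


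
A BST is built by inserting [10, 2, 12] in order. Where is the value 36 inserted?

Starting tree (level order): [10, 2, 12]
Insertion path: 10 -> 12
Result: insert 36 as right child of 12
Final tree (level order): [10, 2, 12, None, None, None, 36]


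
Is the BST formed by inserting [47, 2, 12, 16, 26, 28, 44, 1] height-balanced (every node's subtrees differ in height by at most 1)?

Tree (level-order array): [47, 2, None, 1, 12, None, None, None, 16, None, 26, None, 28, None, 44]
Definition: a tree is height-balanced if, at every node, |h(left) - h(right)| <= 1 (empty subtree has height -1).
Bottom-up per-node check:
  node 1: h_left=-1, h_right=-1, diff=0 [OK], height=0
  node 44: h_left=-1, h_right=-1, diff=0 [OK], height=0
  node 28: h_left=-1, h_right=0, diff=1 [OK], height=1
  node 26: h_left=-1, h_right=1, diff=2 [FAIL (|-1-1|=2 > 1)], height=2
  node 16: h_left=-1, h_right=2, diff=3 [FAIL (|-1-2|=3 > 1)], height=3
  node 12: h_left=-1, h_right=3, diff=4 [FAIL (|-1-3|=4 > 1)], height=4
  node 2: h_left=0, h_right=4, diff=4 [FAIL (|0-4|=4 > 1)], height=5
  node 47: h_left=5, h_right=-1, diff=6 [FAIL (|5--1|=6 > 1)], height=6
Node 26 violates the condition: |-1 - 1| = 2 > 1.
Result: Not balanced


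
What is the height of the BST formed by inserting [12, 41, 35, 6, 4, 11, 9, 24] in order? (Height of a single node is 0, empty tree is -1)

Insertion order: [12, 41, 35, 6, 4, 11, 9, 24]
Tree (level-order array): [12, 6, 41, 4, 11, 35, None, None, None, 9, None, 24]
Compute height bottom-up (empty subtree = -1):
  height(4) = 1 + max(-1, -1) = 0
  height(9) = 1 + max(-1, -1) = 0
  height(11) = 1 + max(0, -1) = 1
  height(6) = 1 + max(0, 1) = 2
  height(24) = 1 + max(-1, -1) = 0
  height(35) = 1 + max(0, -1) = 1
  height(41) = 1 + max(1, -1) = 2
  height(12) = 1 + max(2, 2) = 3
Height = 3


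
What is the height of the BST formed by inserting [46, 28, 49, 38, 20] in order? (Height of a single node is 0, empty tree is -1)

Insertion order: [46, 28, 49, 38, 20]
Tree (level-order array): [46, 28, 49, 20, 38]
Compute height bottom-up (empty subtree = -1):
  height(20) = 1 + max(-1, -1) = 0
  height(38) = 1 + max(-1, -1) = 0
  height(28) = 1 + max(0, 0) = 1
  height(49) = 1 + max(-1, -1) = 0
  height(46) = 1 + max(1, 0) = 2
Height = 2


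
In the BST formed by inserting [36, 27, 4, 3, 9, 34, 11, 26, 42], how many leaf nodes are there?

Tree built from: [36, 27, 4, 3, 9, 34, 11, 26, 42]
Tree (level-order array): [36, 27, 42, 4, 34, None, None, 3, 9, None, None, None, None, None, 11, None, 26]
Rule: A leaf has 0 children.
Per-node child counts:
  node 36: 2 child(ren)
  node 27: 2 child(ren)
  node 4: 2 child(ren)
  node 3: 0 child(ren)
  node 9: 1 child(ren)
  node 11: 1 child(ren)
  node 26: 0 child(ren)
  node 34: 0 child(ren)
  node 42: 0 child(ren)
Matching nodes: [3, 26, 34, 42]
Count of leaf nodes: 4


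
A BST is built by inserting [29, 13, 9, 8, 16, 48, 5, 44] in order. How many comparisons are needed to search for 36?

Search path for 36: 29 -> 48 -> 44
Found: False
Comparisons: 3


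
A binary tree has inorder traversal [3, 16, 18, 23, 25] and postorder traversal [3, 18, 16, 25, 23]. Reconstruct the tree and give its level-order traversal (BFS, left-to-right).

Inorder:   [3, 16, 18, 23, 25]
Postorder: [3, 18, 16, 25, 23]
Algorithm: postorder visits root last, so walk postorder right-to-left;
each value is the root of the current inorder slice — split it at that
value, recurse on the right subtree first, then the left.
Recursive splits:
  root=23; inorder splits into left=[3, 16, 18], right=[25]
  root=25; inorder splits into left=[], right=[]
  root=16; inorder splits into left=[3], right=[18]
  root=18; inorder splits into left=[], right=[]
  root=3; inorder splits into left=[], right=[]
Reconstructed level-order: [23, 16, 25, 3, 18]


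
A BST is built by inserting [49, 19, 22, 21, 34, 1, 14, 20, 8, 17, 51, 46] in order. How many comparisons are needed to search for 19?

Search path for 19: 49 -> 19
Found: True
Comparisons: 2


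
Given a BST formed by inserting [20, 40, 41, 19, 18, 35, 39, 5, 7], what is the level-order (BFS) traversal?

Tree insertion order: [20, 40, 41, 19, 18, 35, 39, 5, 7]
Tree (level-order array): [20, 19, 40, 18, None, 35, 41, 5, None, None, 39, None, None, None, 7]
BFS from the root, enqueuing left then right child of each popped node:
  queue [20] -> pop 20, enqueue [19, 40], visited so far: [20]
  queue [19, 40] -> pop 19, enqueue [18], visited so far: [20, 19]
  queue [40, 18] -> pop 40, enqueue [35, 41], visited so far: [20, 19, 40]
  queue [18, 35, 41] -> pop 18, enqueue [5], visited so far: [20, 19, 40, 18]
  queue [35, 41, 5] -> pop 35, enqueue [39], visited so far: [20, 19, 40, 18, 35]
  queue [41, 5, 39] -> pop 41, enqueue [none], visited so far: [20, 19, 40, 18, 35, 41]
  queue [5, 39] -> pop 5, enqueue [7], visited so far: [20, 19, 40, 18, 35, 41, 5]
  queue [39, 7] -> pop 39, enqueue [none], visited so far: [20, 19, 40, 18, 35, 41, 5, 39]
  queue [7] -> pop 7, enqueue [none], visited so far: [20, 19, 40, 18, 35, 41, 5, 39, 7]
Result: [20, 19, 40, 18, 35, 41, 5, 39, 7]


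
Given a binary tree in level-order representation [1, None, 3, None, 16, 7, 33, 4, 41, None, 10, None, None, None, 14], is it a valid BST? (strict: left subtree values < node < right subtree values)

Level-order array: [1, None, 3, None, 16, 7, 33, 4, 41, None, 10, None, None, None, 14]
Validate using subtree bounds (lo, hi): at each node, require lo < value < hi,
then recurse left with hi=value and right with lo=value.
Preorder trace (stopping at first violation):
  at node 1 with bounds (-inf, +inf): OK
  at node 3 with bounds (1, +inf): OK
  at node 16 with bounds (3, +inf): OK
  at node 7 with bounds (3, 16): OK
  at node 4 with bounds (3, 7): OK
  at node 41 with bounds (7, 16): VIOLATION
Node 41 violates its bound: not (7 < 41 < 16).
Result: Not a valid BST


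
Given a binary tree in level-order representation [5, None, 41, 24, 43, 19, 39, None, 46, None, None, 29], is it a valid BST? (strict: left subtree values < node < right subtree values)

Level-order array: [5, None, 41, 24, 43, 19, 39, None, 46, None, None, 29]
Validate using subtree bounds (lo, hi): at each node, require lo < value < hi,
then recurse left with hi=value and right with lo=value.
Preorder trace (stopping at first violation):
  at node 5 with bounds (-inf, +inf): OK
  at node 41 with bounds (5, +inf): OK
  at node 24 with bounds (5, 41): OK
  at node 19 with bounds (5, 24): OK
  at node 39 with bounds (24, 41): OK
  at node 29 with bounds (24, 39): OK
  at node 43 with bounds (41, +inf): OK
  at node 46 with bounds (43, +inf): OK
No violation found at any node.
Result: Valid BST


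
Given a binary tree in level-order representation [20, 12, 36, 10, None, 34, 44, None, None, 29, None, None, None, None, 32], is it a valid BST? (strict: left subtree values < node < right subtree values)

Level-order array: [20, 12, 36, 10, None, 34, 44, None, None, 29, None, None, None, None, 32]
Validate using subtree bounds (lo, hi): at each node, require lo < value < hi,
then recurse left with hi=value and right with lo=value.
Preorder trace (stopping at first violation):
  at node 20 with bounds (-inf, +inf): OK
  at node 12 with bounds (-inf, 20): OK
  at node 10 with bounds (-inf, 12): OK
  at node 36 with bounds (20, +inf): OK
  at node 34 with bounds (20, 36): OK
  at node 29 with bounds (20, 34): OK
  at node 32 with bounds (29, 34): OK
  at node 44 with bounds (36, +inf): OK
No violation found at any node.
Result: Valid BST


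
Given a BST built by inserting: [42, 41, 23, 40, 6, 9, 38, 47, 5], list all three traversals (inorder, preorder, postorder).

Tree insertion order: [42, 41, 23, 40, 6, 9, 38, 47, 5]
Tree (level-order array): [42, 41, 47, 23, None, None, None, 6, 40, 5, 9, 38]
Inorder (L, root, R): [5, 6, 9, 23, 38, 40, 41, 42, 47]
Preorder (root, L, R): [42, 41, 23, 6, 5, 9, 40, 38, 47]
Postorder (L, R, root): [5, 9, 6, 38, 40, 23, 41, 47, 42]


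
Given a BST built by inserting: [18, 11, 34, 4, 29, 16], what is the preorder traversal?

Tree insertion order: [18, 11, 34, 4, 29, 16]
Tree (level-order array): [18, 11, 34, 4, 16, 29]
Preorder traversal: [18, 11, 4, 16, 34, 29]


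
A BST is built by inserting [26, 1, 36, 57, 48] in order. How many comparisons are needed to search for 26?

Search path for 26: 26
Found: True
Comparisons: 1


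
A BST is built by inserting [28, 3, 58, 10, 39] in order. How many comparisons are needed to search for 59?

Search path for 59: 28 -> 58
Found: False
Comparisons: 2


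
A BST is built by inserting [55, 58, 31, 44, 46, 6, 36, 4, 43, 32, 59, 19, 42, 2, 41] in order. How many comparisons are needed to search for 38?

Search path for 38: 55 -> 31 -> 44 -> 36 -> 43 -> 42 -> 41
Found: False
Comparisons: 7


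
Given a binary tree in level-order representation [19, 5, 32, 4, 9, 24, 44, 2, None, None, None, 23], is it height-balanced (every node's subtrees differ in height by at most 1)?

Tree (level-order array): [19, 5, 32, 4, 9, 24, 44, 2, None, None, None, 23]
Definition: a tree is height-balanced if, at every node, |h(left) - h(right)| <= 1 (empty subtree has height -1).
Bottom-up per-node check:
  node 2: h_left=-1, h_right=-1, diff=0 [OK], height=0
  node 4: h_left=0, h_right=-1, diff=1 [OK], height=1
  node 9: h_left=-1, h_right=-1, diff=0 [OK], height=0
  node 5: h_left=1, h_right=0, diff=1 [OK], height=2
  node 23: h_left=-1, h_right=-1, diff=0 [OK], height=0
  node 24: h_left=0, h_right=-1, diff=1 [OK], height=1
  node 44: h_left=-1, h_right=-1, diff=0 [OK], height=0
  node 32: h_left=1, h_right=0, diff=1 [OK], height=2
  node 19: h_left=2, h_right=2, diff=0 [OK], height=3
All nodes satisfy the balance condition.
Result: Balanced


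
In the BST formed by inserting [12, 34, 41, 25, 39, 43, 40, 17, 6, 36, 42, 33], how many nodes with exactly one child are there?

Tree built from: [12, 34, 41, 25, 39, 43, 40, 17, 6, 36, 42, 33]
Tree (level-order array): [12, 6, 34, None, None, 25, 41, 17, 33, 39, 43, None, None, None, None, 36, 40, 42]
Rule: These are nodes with exactly 1 non-null child.
Per-node child counts:
  node 12: 2 child(ren)
  node 6: 0 child(ren)
  node 34: 2 child(ren)
  node 25: 2 child(ren)
  node 17: 0 child(ren)
  node 33: 0 child(ren)
  node 41: 2 child(ren)
  node 39: 2 child(ren)
  node 36: 0 child(ren)
  node 40: 0 child(ren)
  node 43: 1 child(ren)
  node 42: 0 child(ren)
Matching nodes: [43]
Count of nodes with exactly one child: 1


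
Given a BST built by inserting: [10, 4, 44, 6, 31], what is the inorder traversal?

Tree insertion order: [10, 4, 44, 6, 31]
Tree (level-order array): [10, 4, 44, None, 6, 31]
Inorder traversal: [4, 6, 10, 31, 44]


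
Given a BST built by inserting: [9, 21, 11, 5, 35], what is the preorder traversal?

Tree insertion order: [9, 21, 11, 5, 35]
Tree (level-order array): [9, 5, 21, None, None, 11, 35]
Preorder traversal: [9, 5, 21, 11, 35]


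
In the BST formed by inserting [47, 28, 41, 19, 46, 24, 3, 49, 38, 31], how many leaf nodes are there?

Tree built from: [47, 28, 41, 19, 46, 24, 3, 49, 38, 31]
Tree (level-order array): [47, 28, 49, 19, 41, None, None, 3, 24, 38, 46, None, None, None, None, 31]
Rule: A leaf has 0 children.
Per-node child counts:
  node 47: 2 child(ren)
  node 28: 2 child(ren)
  node 19: 2 child(ren)
  node 3: 0 child(ren)
  node 24: 0 child(ren)
  node 41: 2 child(ren)
  node 38: 1 child(ren)
  node 31: 0 child(ren)
  node 46: 0 child(ren)
  node 49: 0 child(ren)
Matching nodes: [3, 24, 31, 46, 49]
Count of leaf nodes: 5


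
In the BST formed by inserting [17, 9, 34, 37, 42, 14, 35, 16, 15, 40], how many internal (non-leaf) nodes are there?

Tree built from: [17, 9, 34, 37, 42, 14, 35, 16, 15, 40]
Tree (level-order array): [17, 9, 34, None, 14, None, 37, None, 16, 35, 42, 15, None, None, None, 40]
Rule: An internal node has at least one child.
Per-node child counts:
  node 17: 2 child(ren)
  node 9: 1 child(ren)
  node 14: 1 child(ren)
  node 16: 1 child(ren)
  node 15: 0 child(ren)
  node 34: 1 child(ren)
  node 37: 2 child(ren)
  node 35: 0 child(ren)
  node 42: 1 child(ren)
  node 40: 0 child(ren)
Matching nodes: [17, 9, 14, 16, 34, 37, 42]
Count of internal (non-leaf) nodes: 7


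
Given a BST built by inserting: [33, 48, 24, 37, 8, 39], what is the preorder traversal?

Tree insertion order: [33, 48, 24, 37, 8, 39]
Tree (level-order array): [33, 24, 48, 8, None, 37, None, None, None, None, 39]
Preorder traversal: [33, 24, 8, 48, 37, 39]


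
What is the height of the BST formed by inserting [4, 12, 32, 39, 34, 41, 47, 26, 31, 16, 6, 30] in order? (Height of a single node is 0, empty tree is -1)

Insertion order: [4, 12, 32, 39, 34, 41, 47, 26, 31, 16, 6, 30]
Tree (level-order array): [4, None, 12, 6, 32, None, None, 26, 39, 16, 31, 34, 41, None, None, 30, None, None, None, None, 47]
Compute height bottom-up (empty subtree = -1):
  height(6) = 1 + max(-1, -1) = 0
  height(16) = 1 + max(-1, -1) = 0
  height(30) = 1 + max(-1, -1) = 0
  height(31) = 1 + max(0, -1) = 1
  height(26) = 1 + max(0, 1) = 2
  height(34) = 1 + max(-1, -1) = 0
  height(47) = 1 + max(-1, -1) = 0
  height(41) = 1 + max(-1, 0) = 1
  height(39) = 1 + max(0, 1) = 2
  height(32) = 1 + max(2, 2) = 3
  height(12) = 1 + max(0, 3) = 4
  height(4) = 1 + max(-1, 4) = 5
Height = 5


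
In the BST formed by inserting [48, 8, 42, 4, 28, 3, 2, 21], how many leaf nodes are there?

Tree built from: [48, 8, 42, 4, 28, 3, 2, 21]
Tree (level-order array): [48, 8, None, 4, 42, 3, None, 28, None, 2, None, 21]
Rule: A leaf has 0 children.
Per-node child counts:
  node 48: 1 child(ren)
  node 8: 2 child(ren)
  node 4: 1 child(ren)
  node 3: 1 child(ren)
  node 2: 0 child(ren)
  node 42: 1 child(ren)
  node 28: 1 child(ren)
  node 21: 0 child(ren)
Matching nodes: [2, 21]
Count of leaf nodes: 2


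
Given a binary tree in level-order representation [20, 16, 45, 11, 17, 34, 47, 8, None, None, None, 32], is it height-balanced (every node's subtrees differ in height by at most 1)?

Tree (level-order array): [20, 16, 45, 11, 17, 34, 47, 8, None, None, None, 32]
Definition: a tree is height-balanced if, at every node, |h(left) - h(right)| <= 1 (empty subtree has height -1).
Bottom-up per-node check:
  node 8: h_left=-1, h_right=-1, diff=0 [OK], height=0
  node 11: h_left=0, h_right=-1, diff=1 [OK], height=1
  node 17: h_left=-1, h_right=-1, diff=0 [OK], height=0
  node 16: h_left=1, h_right=0, diff=1 [OK], height=2
  node 32: h_left=-1, h_right=-1, diff=0 [OK], height=0
  node 34: h_left=0, h_right=-1, diff=1 [OK], height=1
  node 47: h_left=-1, h_right=-1, diff=0 [OK], height=0
  node 45: h_left=1, h_right=0, diff=1 [OK], height=2
  node 20: h_left=2, h_right=2, diff=0 [OK], height=3
All nodes satisfy the balance condition.
Result: Balanced


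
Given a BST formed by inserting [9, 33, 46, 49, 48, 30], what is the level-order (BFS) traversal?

Tree insertion order: [9, 33, 46, 49, 48, 30]
Tree (level-order array): [9, None, 33, 30, 46, None, None, None, 49, 48]
BFS from the root, enqueuing left then right child of each popped node:
  queue [9] -> pop 9, enqueue [33], visited so far: [9]
  queue [33] -> pop 33, enqueue [30, 46], visited so far: [9, 33]
  queue [30, 46] -> pop 30, enqueue [none], visited so far: [9, 33, 30]
  queue [46] -> pop 46, enqueue [49], visited so far: [9, 33, 30, 46]
  queue [49] -> pop 49, enqueue [48], visited so far: [9, 33, 30, 46, 49]
  queue [48] -> pop 48, enqueue [none], visited so far: [9, 33, 30, 46, 49, 48]
Result: [9, 33, 30, 46, 49, 48]


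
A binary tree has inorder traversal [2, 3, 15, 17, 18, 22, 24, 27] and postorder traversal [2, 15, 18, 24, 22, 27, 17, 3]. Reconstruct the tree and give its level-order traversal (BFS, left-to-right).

Inorder:   [2, 3, 15, 17, 18, 22, 24, 27]
Postorder: [2, 15, 18, 24, 22, 27, 17, 3]
Algorithm: postorder visits root last, so walk postorder right-to-left;
each value is the root of the current inorder slice — split it at that
value, recurse on the right subtree first, then the left.
Recursive splits:
  root=3; inorder splits into left=[2], right=[15, 17, 18, 22, 24, 27]
  root=17; inorder splits into left=[15], right=[18, 22, 24, 27]
  root=27; inorder splits into left=[18, 22, 24], right=[]
  root=22; inorder splits into left=[18], right=[24]
  root=24; inorder splits into left=[], right=[]
  root=18; inorder splits into left=[], right=[]
  root=15; inorder splits into left=[], right=[]
  root=2; inorder splits into left=[], right=[]
Reconstructed level-order: [3, 2, 17, 15, 27, 22, 18, 24]


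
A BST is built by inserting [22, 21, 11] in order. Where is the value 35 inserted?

Starting tree (level order): [22, 21, None, 11]
Insertion path: 22
Result: insert 35 as right child of 22
Final tree (level order): [22, 21, 35, 11]


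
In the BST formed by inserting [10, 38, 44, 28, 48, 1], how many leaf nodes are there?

Tree built from: [10, 38, 44, 28, 48, 1]
Tree (level-order array): [10, 1, 38, None, None, 28, 44, None, None, None, 48]
Rule: A leaf has 0 children.
Per-node child counts:
  node 10: 2 child(ren)
  node 1: 0 child(ren)
  node 38: 2 child(ren)
  node 28: 0 child(ren)
  node 44: 1 child(ren)
  node 48: 0 child(ren)
Matching nodes: [1, 28, 48]
Count of leaf nodes: 3


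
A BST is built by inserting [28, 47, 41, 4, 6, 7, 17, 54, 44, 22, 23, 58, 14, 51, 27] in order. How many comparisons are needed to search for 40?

Search path for 40: 28 -> 47 -> 41
Found: False
Comparisons: 3


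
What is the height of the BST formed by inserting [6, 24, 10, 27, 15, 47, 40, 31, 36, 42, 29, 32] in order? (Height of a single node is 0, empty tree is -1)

Insertion order: [6, 24, 10, 27, 15, 47, 40, 31, 36, 42, 29, 32]
Tree (level-order array): [6, None, 24, 10, 27, None, 15, None, 47, None, None, 40, None, 31, 42, 29, 36, None, None, None, None, 32]
Compute height bottom-up (empty subtree = -1):
  height(15) = 1 + max(-1, -1) = 0
  height(10) = 1 + max(-1, 0) = 1
  height(29) = 1 + max(-1, -1) = 0
  height(32) = 1 + max(-1, -1) = 0
  height(36) = 1 + max(0, -1) = 1
  height(31) = 1 + max(0, 1) = 2
  height(42) = 1 + max(-1, -1) = 0
  height(40) = 1 + max(2, 0) = 3
  height(47) = 1 + max(3, -1) = 4
  height(27) = 1 + max(-1, 4) = 5
  height(24) = 1 + max(1, 5) = 6
  height(6) = 1 + max(-1, 6) = 7
Height = 7


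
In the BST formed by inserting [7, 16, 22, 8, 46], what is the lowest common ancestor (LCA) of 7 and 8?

Tree insertion order: [7, 16, 22, 8, 46]
Tree (level-order array): [7, None, 16, 8, 22, None, None, None, 46]
In a BST, the LCA of p=7, q=8 is the first node v on the
root-to-leaf path with p <= v <= q (go left if both < v, right if both > v).
Walk from root:
  at 7: 7 <= 7 <= 8, this is the LCA
LCA = 7


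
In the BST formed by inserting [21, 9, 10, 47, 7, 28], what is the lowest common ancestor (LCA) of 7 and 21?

Tree insertion order: [21, 9, 10, 47, 7, 28]
Tree (level-order array): [21, 9, 47, 7, 10, 28]
In a BST, the LCA of p=7, q=21 is the first node v on the
root-to-leaf path with p <= v <= q (go left if both < v, right if both > v).
Walk from root:
  at 21: 7 <= 21 <= 21, this is the LCA
LCA = 21


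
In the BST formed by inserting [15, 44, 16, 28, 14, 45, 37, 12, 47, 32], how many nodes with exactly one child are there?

Tree built from: [15, 44, 16, 28, 14, 45, 37, 12, 47, 32]
Tree (level-order array): [15, 14, 44, 12, None, 16, 45, None, None, None, 28, None, 47, None, 37, None, None, 32]
Rule: These are nodes with exactly 1 non-null child.
Per-node child counts:
  node 15: 2 child(ren)
  node 14: 1 child(ren)
  node 12: 0 child(ren)
  node 44: 2 child(ren)
  node 16: 1 child(ren)
  node 28: 1 child(ren)
  node 37: 1 child(ren)
  node 32: 0 child(ren)
  node 45: 1 child(ren)
  node 47: 0 child(ren)
Matching nodes: [14, 16, 28, 37, 45]
Count of nodes with exactly one child: 5


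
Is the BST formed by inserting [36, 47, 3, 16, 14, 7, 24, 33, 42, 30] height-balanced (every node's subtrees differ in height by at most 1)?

Tree (level-order array): [36, 3, 47, None, 16, 42, None, 14, 24, None, None, 7, None, None, 33, None, None, 30]
Definition: a tree is height-balanced if, at every node, |h(left) - h(right)| <= 1 (empty subtree has height -1).
Bottom-up per-node check:
  node 7: h_left=-1, h_right=-1, diff=0 [OK], height=0
  node 14: h_left=0, h_right=-1, diff=1 [OK], height=1
  node 30: h_left=-1, h_right=-1, diff=0 [OK], height=0
  node 33: h_left=0, h_right=-1, diff=1 [OK], height=1
  node 24: h_left=-1, h_right=1, diff=2 [FAIL (|-1-1|=2 > 1)], height=2
  node 16: h_left=1, h_right=2, diff=1 [OK], height=3
  node 3: h_left=-1, h_right=3, diff=4 [FAIL (|-1-3|=4 > 1)], height=4
  node 42: h_left=-1, h_right=-1, diff=0 [OK], height=0
  node 47: h_left=0, h_right=-1, diff=1 [OK], height=1
  node 36: h_left=4, h_right=1, diff=3 [FAIL (|4-1|=3 > 1)], height=5
Node 24 violates the condition: |-1 - 1| = 2 > 1.
Result: Not balanced


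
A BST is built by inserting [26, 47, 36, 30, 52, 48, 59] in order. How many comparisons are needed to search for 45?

Search path for 45: 26 -> 47 -> 36
Found: False
Comparisons: 3


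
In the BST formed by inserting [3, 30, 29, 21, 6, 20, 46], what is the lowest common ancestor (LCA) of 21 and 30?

Tree insertion order: [3, 30, 29, 21, 6, 20, 46]
Tree (level-order array): [3, None, 30, 29, 46, 21, None, None, None, 6, None, None, 20]
In a BST, the LCA of p=21, q=30 is the first node v on the
root-to-leaf path with p <= v <= q (go left if both < v, right if both > v).
Walk from root:
  at 3: both 21 and 30 > 3, go right
  at 30: 21 <= 30 <= 30, this is the LCA
LCA = 30


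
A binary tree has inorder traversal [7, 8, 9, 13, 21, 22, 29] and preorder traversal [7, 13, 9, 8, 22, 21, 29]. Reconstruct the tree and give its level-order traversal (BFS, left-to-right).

Inorder:  [7, 8, 9, 13, 21, 22, 29]
Preorder: [7, 13, 9, 8, 22, 21, 29]
Algorithm: preorder visits root first, so consume preorder in order;
for each root, split the current inorder slice at that value into
left-subtree inorder and right-subtree inorder, then recurse.
Recursive splits:
  root=7; inorder splits into left=[], right=[8, 9, 13, 21, 22, 29]
  root=13; inorder splits into left=[8, 9], right=[21, 22, 29]
  root=9; inorder splits into left=[8], right=[]
  root=8; inorder splits into left=[], right=[]
  root=22; inorder splits into left=[21], right=[29]
  root=21; inorder splits into left=[], right=[]
  root=29; inorder splits into left=[], right=[]
Reconstructed level-order: [7, 13, 9, 22, 8, 21, 29]


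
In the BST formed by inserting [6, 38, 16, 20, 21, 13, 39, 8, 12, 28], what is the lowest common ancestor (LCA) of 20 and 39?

Tree insertion order: [6, 38, 16, 20, 21, 13, 39, 8, 12, 28]
Tree (level-order array): [6, None, 38, 16, 39, 13, 20, None, None, 8, None, None, 21, None, 12, None, 28]
In a BST, the LCA of p=20, q=39 is the first node v on the
root-to-leaf path with p <= v <= q (go left if both < v, right if both > v).
Walk from root:
  at 6: both 20 and 39 > 6, go right
  at 38: 20 <= 38 <= 39, this is the LCA
LCA = 38


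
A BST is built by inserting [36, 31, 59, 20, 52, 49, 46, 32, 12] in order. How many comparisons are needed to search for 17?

Search path for 17: 36 -> 31 -> 20 -> 12
Found: False
Comparisons: 4


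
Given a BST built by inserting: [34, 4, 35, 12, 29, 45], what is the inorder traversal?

Tree insertion order: [34, 4, 35, 12, 29, 45]
Tree (level-order array): [34, 4, 35, None, 12, None, 45, None, 29]
Inorder traversal: [4, 12, 29, 34, 35, 45]


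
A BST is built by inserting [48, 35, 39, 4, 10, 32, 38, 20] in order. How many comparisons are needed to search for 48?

Search path for 48: 48
Found: True
Comparisons: 1


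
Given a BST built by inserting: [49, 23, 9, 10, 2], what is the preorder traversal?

Tree insertion order: [49, 23, 9, 10, 2]
Tree (level-order array): [49, 23, None, 9, None, 2, 10]
Preorder traversal: [49, 23, 9, 2, 10]


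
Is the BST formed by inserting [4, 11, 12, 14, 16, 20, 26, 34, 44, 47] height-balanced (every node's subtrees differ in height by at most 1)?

Tree (level-order array): [4, None, 11, None, 12, None, 14, None, 16, None, 20, None, 26, None, 34, None, 44, None, 47]
Definition: a tree is height-balanced if, at every node, |h(left) - h(right)| <= 1 (empty subtree has height -1).
Bottom-up per-node check:
  node 47: h_left=-1, h_right=-1, diff=0 [OK], height=0
  node 44: h_left=-1, h_right=0, diff=1 [OK], height=1
  node 34: h_left=-1, h_right=1, diff=2 [FAIL (|-1-1|=2 > 1)], height=2
  node 26: h_left=-1, h_right=2, diff=3 [FAIL (|-1-2|=3 > 1)], height=3
  node 20: h_left=-1, h_right=3, diff=4 [FAIL (|-1-3|=4 > 1)], height=4
  node 16: h_left=-1, h_right=4, diff=5 [FAIL (|-1-4|=5 > 1)], height=5
  node 14: h_left=-1, h_right=5, diff=6 [FAIL (|-1-5|=6 > 1)], height=6
  node 12: h_left=-1, h_right=6, diff=7 [FAIL (|-1-6|=7 > 1)], height=7
  node 11: h_left=-1, h_right=7, diff=8 [FAIL (|-1-7|=8 > 1)], height=8
  node 4: h_left=-1, h_right=8, diff=9 [FAIL (|-1-8|=9 > 1)], height=9
Node 34 violates the condition: |-1 - 1| = 2 > 1.
Result: Not balanced


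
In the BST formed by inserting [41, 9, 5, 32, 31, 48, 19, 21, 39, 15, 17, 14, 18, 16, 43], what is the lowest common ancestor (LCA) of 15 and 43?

Tree insertion order: [41, 9, 5, 32, 31, 48, 19, 21, 39, 15, 17, 14, 18, 16, 43]
Tree (level-order array): [41, 9, 48, 5, 32, 43, None, None, None, 31, 39, None, None, 19, None, None, None, 15, 21, 14, 17, None, None, None, None, 16, 18]
In a BST, the LCA of p=15, q=43 is the first node v on the
root-to-leaf path with p <= v <= q (go left if both < v, right if both > v).
Walk from root:
  at 41: 15 <= 41 <= 43, this is the LCA
LCA = 41


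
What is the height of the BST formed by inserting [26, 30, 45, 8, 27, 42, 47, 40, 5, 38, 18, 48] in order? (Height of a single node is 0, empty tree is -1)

Insertion order: [26, 30, 45, 8, 27, 42, 47, 40, 5, 38, 18, 48]
Tree (level-order array): [26, 8, 30, 5, 18, 27, 45, None, None, None, None, None, None, 42, 47, 40, None, None, 48, 38]
Compute height bottom-up (empty subtree = -1):
  height(5) = 1 + max(-1, -1) = 0
  height(18) = 1 + max(-1, -1) = 0
  height(8) = 1 + max(0, 0) = 1
  height(27) = 1 + max(-1, -1) = 0
  height(38) = 1 + max(-1, -1) = 0
  height(40) = 1 + max(0, -1) = 1
  height(42) = 1 + max(1, -1) = 2
  height(48) = 1 + max(-1, -1) = 0
  height(47) = 1 + max(-1, 0) = 1
  height(45) = 1 + max(2, 1) = 3
  height(30) = 1 + max(0, 3) = 4
  height(26) = 1 + max(1, 4) = 5
Height = 5


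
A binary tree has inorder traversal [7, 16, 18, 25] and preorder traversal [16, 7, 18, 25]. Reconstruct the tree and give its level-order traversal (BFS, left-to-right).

Inorder:  [7, 16, 18, 25]
Preorder: [16, 7, 18, 25]
Algorithm: preorder visits root first, so consume preorder in order;
for each root, split the current inorder slice at that value into
left-subtree inorder and right-subtree inorder, then recurse.
Recursive splits:
  root=16; inorder splits into left=[7], right=[18, 25]
  root=7; inorder splits into left=[], right=[]
  root=18; inorder splits into left=[], right=[25]
  root=25; inorder splits into left=[], right=[]
Reconstructed level-order: [16, 7, 18, 25]


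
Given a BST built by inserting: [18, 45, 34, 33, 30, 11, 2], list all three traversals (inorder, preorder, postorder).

Tree insertion order: [18, 45, 34, 33, 30, 11, 2]
Tree (level-order array): [18, 11, 45, 2, None, 34, None, None, None, 33, None, 30]
Inorder (L, root, R): [2, 11, 18, 30, 33, 34, 45]
Preorder (root, L, R): [18, 11, 2, 45, 34, 33, 30]
Postorder (L, R, root): [2, 11, 30, 33, 34, 45, 18]


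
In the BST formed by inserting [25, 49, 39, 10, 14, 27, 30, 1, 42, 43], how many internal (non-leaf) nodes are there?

Tree built from: [25, 49, 39, 10, 14, 27, 30, 1, 42, 43]
Tree (level-order array): [25, 10, 49, 1, 14, 39, None, None, None, None, None, 27, 42, None, 30, None, 43]
Rule: An internal node has at least one child.
Per-node child counts:
  node 25: 2 child(ren)
  node 10: 2 child(ren)
  node 1: 0 child(ren)
  node 14: 0 child(ren)
  node 49: 1 child(ren)
  node 39: 2 child(ren)
  node 27: 1 child(ren)
  node 30: 0 child(ren)
  node 42: 1 child(ren)
  node 43: 0 child(ren)
Matching nodes: [25, 10, 49, 39, 27, 42]
Count of internal (non-leaf) nodes: 6


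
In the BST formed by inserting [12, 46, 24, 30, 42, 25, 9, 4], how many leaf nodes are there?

Tree built from: [12, 46, 24, 30, 42, 25, 9, 4]
Tree (level-order array): [12, 9, 46, 4, None, 24, None, None, None, None, 30, 25, 42]
Rule: A leaf has 0 children.
Per-node child counts:
  node 12: 2 child(ren)
  node 9: 1 child(ren)
  node 4: 0 child(ren)
  node 46: 1 child(ren)
  node 24: 1 child(ren)
  node 30: 2 child(ren)
  node 25: 0 child(ren)
  node 42: 0 child(ren)
Matching nodes: [4, 25, 42]
Count of leaf nodes: 3


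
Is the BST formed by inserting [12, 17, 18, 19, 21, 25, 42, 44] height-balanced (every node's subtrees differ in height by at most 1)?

Tree (level-order array): [12, None, 17, None, 18, None, 19, None, 21, None, 25, None, 42, None, 44]
Definition: a tree is height-balanced if, at every node, |h(left) - h(right)| <= 1 (empty subtree has height -1).
Bottom-up per-node check:
  node 44: h_left=-1, h_right=-1, diff=0 [OK], height=0
  node 42: h_left=-1, h_right=0, diff=1 [OK], height=1
  node 25: h_left=-1, h_right=1, diff=2 [FAIL (|-1-1|=2 > 1)], height=2
  node 21: h_left=-1, h_right=2, diff=3 [FAIL (|-1-2|=3 > 1)], height=3
  node 19: h_left=-1, h_right=3, diff=4 [FAIL (|-1-3|=4 > 1)], height=4
  node 18: h_left=-1, h_right=4, diff=5 [FAIL (|-1-4|=5 > 1)], height=5
  node 17: h_left=-1, h_right=5, diff=6 [FAIL (|-1-5|=6 > 1)], height=6
  node 12: h_left=-1, h_right=6, diff=7 [FAIL (|-1-6|=7 > 1)], height=7
Node 25 violates the condition: |-1 - 1| = 2 > 1.
Result: Not balanced


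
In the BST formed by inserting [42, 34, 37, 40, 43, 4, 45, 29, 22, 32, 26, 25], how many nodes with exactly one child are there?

Tree built from: [42, 34, 37, 40, 43, 4, 45, 29, 22, 32, 26, 25]
Tree (level-order array): [42, 34, 43, 4, 37, None, 45, None, 29, None, 40, None, None, 22, 32, None, None, None, 26, None, None, 25]
Rule: These are nodes with exactly 1 non-null child.
Per-node child counts:
  node 42: 2 child(ren)
  node 34: 2 child(ren)
  node 4: 1 child(ren)
  node 29: 2 child(ren)
  node 22: 1 child(ren)
  node 26: 1 child(ren)
  node 25: 0 child(ren)
  node 32: 0 child(ren)
  node 37: 1 child(ren)
  node 40: 0 child(ren)
  node 43: 1 child(ren)
  node 45: 0 child(ren)
Matching nodes: [4, 22, 26, 37, 43]
Count of nodes with exactly one child: 5


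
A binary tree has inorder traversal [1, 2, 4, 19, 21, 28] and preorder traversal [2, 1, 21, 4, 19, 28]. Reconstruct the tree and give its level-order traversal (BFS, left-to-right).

Inorder:  [1, 2, 4, 19, 21, 28]
Preorder: [2, 1, 21, 4, 19, 28]
Algorithm: preorder visits root first, so consume preorder in order;
for each root, split the current inorder slice at that value into
left-subtree inorder and right-subtree inorder, then recurse.
Recursive splits:
  root=2; inorder splits into left=[1], right=[4, 19, 21, 28]
  root=1; inorder splits into left=[], right=[]
  root=21; inorder splits into left=[4, 19], right=[28]
  root=4; inorder splits into left=[], right=[19]
  root=19; inorder splits into left=[], right=[]
  root=28; inorder splits into left=[], right=[]
Reconstructed level-order: [2, 1, 21, 4, 28, 19]


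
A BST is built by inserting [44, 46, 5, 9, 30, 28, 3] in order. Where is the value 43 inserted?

Starting tree (level order): [44, 5, 46, 3, 9, None, None, None, None, None, 30, 28]
Insertion path: 44 -> 5 -> 9 -> 30
Result: insert 43 as right child of 30
Final tree (level order): [44, 5, 46, 3, 9, None, None, None, None, None, 30, 28, 43]
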